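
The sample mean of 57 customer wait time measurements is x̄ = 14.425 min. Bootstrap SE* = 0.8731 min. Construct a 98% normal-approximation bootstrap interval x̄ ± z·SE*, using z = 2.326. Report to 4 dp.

(12.3942, 16.4558)

Margin = 2.326 × 0.8731 = 2.03083
Interval: 14.425 ± 2.03083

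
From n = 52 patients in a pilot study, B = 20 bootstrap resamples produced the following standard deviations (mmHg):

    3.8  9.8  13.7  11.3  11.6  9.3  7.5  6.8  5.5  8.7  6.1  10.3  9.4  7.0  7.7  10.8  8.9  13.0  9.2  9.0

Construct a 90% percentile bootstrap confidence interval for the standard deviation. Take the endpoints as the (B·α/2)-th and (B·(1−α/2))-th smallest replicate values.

(3.8, 13.0)

Sorted replicates: 3.8, 5.5, 6.1, 6.8, 7.0, 7.5, 7.7, 8.7, 8.9, 9.0, 9.2, 9.3, 9.4, 9.8, 10.3, 10.8, 11.3, 11.6, 13.0, 13.7
α = 0.10; lower rank = 20 × 0.050 = 1; upper rank = 20 × 0.950 = 19.
The 1st smallest replicate is 3.8; the 19th is 13.0.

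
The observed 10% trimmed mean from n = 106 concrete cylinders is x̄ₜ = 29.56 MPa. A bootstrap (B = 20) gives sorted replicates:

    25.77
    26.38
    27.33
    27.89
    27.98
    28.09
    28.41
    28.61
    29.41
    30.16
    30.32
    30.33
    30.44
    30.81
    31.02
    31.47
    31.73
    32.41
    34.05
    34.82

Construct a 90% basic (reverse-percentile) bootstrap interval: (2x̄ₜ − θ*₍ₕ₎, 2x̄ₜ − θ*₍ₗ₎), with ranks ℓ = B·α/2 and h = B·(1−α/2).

(25.07, 33.35)

Percentile endpoints at ranks 1 and 19: θ*₍1₎ = 25.77, θ*₍19₎ = 34.05.
Basic interval reflects these around x̄ₜ:
  lower = 2 × 29.56 − 34.05 = 25.07
  upper = 2 × 29.56 − 25.77 = 33.35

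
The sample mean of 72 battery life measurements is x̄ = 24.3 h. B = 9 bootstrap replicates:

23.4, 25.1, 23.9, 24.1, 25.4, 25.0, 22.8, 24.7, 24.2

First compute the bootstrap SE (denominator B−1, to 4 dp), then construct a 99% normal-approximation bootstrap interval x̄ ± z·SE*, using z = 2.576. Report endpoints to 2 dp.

(22.11, 26.49)

Mean of replicates = 24.2889; sum of squared deviations = 5.7689; SE* = √(5.7689/8) = 0.8492
Margin = 2.576 × 0.8492 = 2.188
Interval: 24.3 ± 2.188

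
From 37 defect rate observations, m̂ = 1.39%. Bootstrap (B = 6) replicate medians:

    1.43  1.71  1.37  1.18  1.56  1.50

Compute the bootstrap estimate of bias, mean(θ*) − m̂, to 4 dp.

mean(θ*) = (1.43 + 1.71 + 1.37 + 1.18 + 1.56 + 1.50) / 6 = 1.45833
bias = 1.45833 − 1.39

bias = +0.0683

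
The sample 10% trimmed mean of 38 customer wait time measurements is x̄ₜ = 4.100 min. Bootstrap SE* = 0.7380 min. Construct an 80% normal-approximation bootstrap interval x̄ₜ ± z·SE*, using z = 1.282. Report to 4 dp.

(3.1539, 5.0461)

Margin = 1.282 × 0.7380 = 0.94612
Interval: 4.100 ± 0.94612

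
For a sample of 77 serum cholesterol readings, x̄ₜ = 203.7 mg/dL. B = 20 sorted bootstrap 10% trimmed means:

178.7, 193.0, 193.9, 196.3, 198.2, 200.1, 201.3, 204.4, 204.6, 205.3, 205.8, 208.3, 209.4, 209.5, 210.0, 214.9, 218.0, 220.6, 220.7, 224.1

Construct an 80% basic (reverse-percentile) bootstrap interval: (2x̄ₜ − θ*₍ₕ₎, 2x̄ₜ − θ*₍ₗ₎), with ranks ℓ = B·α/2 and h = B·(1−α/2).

(186.8, 214.4)

Percentile endpoints at ranks 2 and 18: θ*₍2₎ = 193.0, θ*₍18₎ = 220.6.
Basic interval reflects these around x̄ₜ:
  lower = 2 × 203.7 − 220.6 = 186.8
  upper = 2 × 203.7 − 193.0 = 214.4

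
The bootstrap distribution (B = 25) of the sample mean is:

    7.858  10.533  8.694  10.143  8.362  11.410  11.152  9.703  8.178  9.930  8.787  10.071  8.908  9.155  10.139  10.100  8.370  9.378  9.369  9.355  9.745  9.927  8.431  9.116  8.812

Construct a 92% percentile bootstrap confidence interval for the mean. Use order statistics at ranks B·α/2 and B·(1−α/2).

Sorted replicates: 7.858, 8.178, 8.362, 8.370, 8.431, 8.694, 8.787, 8.812, 8.908, 9.116, 9.155, 9.355, 9.369, 9.378, 9.703, 9.745, 9.927, 9.930, 10.071, 10.100, 10.139, 10.143, 10.533, 11.152, 11.410
α = 0.08; lower rank = 25 × 0.040 = 1; upper rank = 25 × 0.960 = 24.
The 1st smallest replicate is 7.858; the 24th is 11.152.

(7.858, 11.152)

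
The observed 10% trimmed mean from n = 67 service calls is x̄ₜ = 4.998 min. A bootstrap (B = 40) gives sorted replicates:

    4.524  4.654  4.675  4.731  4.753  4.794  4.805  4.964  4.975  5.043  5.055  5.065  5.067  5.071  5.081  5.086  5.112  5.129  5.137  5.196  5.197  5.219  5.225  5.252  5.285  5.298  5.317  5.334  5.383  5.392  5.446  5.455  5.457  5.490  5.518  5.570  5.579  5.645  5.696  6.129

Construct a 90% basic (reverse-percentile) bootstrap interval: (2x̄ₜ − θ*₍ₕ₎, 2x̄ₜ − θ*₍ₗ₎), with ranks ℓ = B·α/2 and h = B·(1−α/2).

(4.351, 5.342)

Percentile endpoints at ranks 2 and 38: θ*₍2₎ = 4.654, θ*₍38₎ = 5.645.
Basic interval reflects these around x̄ₜ:
  lower = 2 × 4.998 − 5.645 = 4.351
  upper = 2 × 4.998 − 4.654 = 5.342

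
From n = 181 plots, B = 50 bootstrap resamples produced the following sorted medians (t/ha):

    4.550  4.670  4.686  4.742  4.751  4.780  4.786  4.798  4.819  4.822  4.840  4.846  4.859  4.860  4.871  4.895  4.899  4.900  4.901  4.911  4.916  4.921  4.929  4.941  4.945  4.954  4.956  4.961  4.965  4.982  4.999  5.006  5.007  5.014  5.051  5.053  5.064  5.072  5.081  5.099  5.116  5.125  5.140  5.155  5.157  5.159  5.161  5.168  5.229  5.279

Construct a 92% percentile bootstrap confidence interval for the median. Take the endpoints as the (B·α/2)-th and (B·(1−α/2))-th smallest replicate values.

(4.670, 5.168)

α = 0.08; lower rank = 50 × 0.040 = 2; upper rank = 50 × 0.960 = 48.
The 2nd smallest replicate is 4.670; the 48th is 5.168.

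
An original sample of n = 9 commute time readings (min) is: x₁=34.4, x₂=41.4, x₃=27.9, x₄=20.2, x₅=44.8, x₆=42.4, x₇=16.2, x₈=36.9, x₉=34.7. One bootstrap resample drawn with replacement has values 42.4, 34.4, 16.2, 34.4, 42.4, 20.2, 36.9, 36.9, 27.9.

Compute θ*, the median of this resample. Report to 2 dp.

Sorted: 16.2, 20.2, 27.9, 34.4, 34.4, 36.9, 36.9, 42.4, 42.4
Median = middle value = 34.40

θ* = 34.40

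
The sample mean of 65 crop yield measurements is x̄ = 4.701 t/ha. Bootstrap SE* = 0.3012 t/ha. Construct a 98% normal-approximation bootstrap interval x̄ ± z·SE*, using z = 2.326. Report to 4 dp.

(4.0004, 5.4016)

Margin = 2.326 × 0.3012 = 0.70059
Interval: 4.701 ± 0.70059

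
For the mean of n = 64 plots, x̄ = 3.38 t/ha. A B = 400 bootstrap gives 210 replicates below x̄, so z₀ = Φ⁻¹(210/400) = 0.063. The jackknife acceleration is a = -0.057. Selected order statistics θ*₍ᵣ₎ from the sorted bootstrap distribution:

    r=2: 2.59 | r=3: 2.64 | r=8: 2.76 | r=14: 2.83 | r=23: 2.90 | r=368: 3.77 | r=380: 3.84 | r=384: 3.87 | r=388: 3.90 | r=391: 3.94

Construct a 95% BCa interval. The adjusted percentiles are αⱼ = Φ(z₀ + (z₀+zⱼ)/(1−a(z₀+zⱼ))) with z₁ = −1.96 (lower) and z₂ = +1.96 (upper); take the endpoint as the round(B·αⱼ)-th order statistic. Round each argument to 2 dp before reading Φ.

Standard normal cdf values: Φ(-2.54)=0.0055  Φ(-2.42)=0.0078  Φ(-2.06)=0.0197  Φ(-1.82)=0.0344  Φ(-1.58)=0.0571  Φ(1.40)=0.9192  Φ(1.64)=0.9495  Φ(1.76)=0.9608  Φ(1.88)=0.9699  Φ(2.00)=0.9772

(2.76, 3.90)

Lower: z₀ + z₁ = 0.063 + (-1.960) = -1.897; 1 − a(z₀+z₁) = 1 − (-0.057)(-1.897) = 0.8919; argument = 0.063 + (-1.897)/0.8919 = -2.0640 → -2.06.
α₁ = Φ(-2.06) = 0.0197; rank = round(400 × 0.0197) = 8; θ*₍8₎ = 2.76.
Upper: z₀ + z₂ = 2.023; 1 − a(z₀+z₂) = 1.1153; argument = 1.8768 → 1.88; α₂ = 0.9699; rank = 388; θ*₍388₎ = 3.90.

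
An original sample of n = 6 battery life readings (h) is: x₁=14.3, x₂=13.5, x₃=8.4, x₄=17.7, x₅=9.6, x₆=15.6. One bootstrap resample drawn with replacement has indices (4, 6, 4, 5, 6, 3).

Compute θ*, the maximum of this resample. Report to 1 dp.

Resample values: 17.7, 15.6, 17.7, 9.6, 15.6, 8.4.
Maximum = 17.7

θ* = 17.7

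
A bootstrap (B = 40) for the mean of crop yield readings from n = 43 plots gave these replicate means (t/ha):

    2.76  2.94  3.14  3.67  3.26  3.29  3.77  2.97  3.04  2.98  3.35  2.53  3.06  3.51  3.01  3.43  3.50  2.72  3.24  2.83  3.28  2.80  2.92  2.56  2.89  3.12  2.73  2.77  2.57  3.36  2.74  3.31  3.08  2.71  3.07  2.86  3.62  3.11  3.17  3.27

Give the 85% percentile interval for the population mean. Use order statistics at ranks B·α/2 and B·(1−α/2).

(2.57, 3.51)

Sorted replicates: 2.53, 2.56, 2.57, 2.71, 2.72, 2.73, 2.74, 2.76, 2.77, 2.80, 2.83, 2.86, 2.89, 2.92, 2.94, 2.97, 2.98, 3.01, 3.04, 3.06, 3.07, 3.08, 3.11, 3.12, 3.14, 3.17, 3.24, 3.26, 3.27, 3.28, 3.29, 3.31, 3.35, 3.36, 3.43, 3.50, 3.51, 3.62, 3.67, 3.77
α = 0.15; lower rank = 40 × 0.075 = 3; upper rank = 40 × 0.925 = 37.
The 3rd smallest replicate is 2.57; the 37th is 3.51.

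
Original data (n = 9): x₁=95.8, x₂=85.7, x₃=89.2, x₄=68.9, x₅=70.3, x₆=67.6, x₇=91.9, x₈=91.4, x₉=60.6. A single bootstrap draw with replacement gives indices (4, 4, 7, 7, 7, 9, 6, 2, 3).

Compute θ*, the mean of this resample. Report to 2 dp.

Resample values: 68.9, 68.9, 91.9, 91.9, 91.9, 60.6, 67.6, 85.7, 89.2.
Mean = (68.9 + 68.9 + 91.9 + 91.9 + 91.9 + 60.6 + 67.6 + 85.7 + 89.2) / 9 = 716.60 / 9 = 79.62

θ* = 79.62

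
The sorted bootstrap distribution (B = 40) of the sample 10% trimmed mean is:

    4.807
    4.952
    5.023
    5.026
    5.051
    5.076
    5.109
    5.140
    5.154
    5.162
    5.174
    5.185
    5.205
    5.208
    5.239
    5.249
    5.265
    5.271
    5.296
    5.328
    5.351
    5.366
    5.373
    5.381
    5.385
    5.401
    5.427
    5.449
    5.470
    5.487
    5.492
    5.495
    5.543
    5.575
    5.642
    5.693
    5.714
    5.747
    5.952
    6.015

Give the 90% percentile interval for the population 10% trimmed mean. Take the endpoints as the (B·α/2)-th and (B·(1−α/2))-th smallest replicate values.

α = 0.10; lower rank = 40 × 0.050 = 2; upper rank = 40 × 0.950 = 38.
The 2nd smallest replicate is 4.952; the 38th is 5.747.

(4.952, 5.747)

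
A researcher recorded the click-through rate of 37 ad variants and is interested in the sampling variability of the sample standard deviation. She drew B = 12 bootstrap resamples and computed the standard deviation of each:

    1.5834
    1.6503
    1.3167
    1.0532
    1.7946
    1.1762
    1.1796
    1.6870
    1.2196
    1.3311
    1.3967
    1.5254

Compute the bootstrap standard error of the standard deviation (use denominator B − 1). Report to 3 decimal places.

SE* = 0.236

Bootstrap SE is the standard deviation of the 12 replicate standard deviations.
Mean of replicates: (1.5834 + 1.6503 + 1.3167 + 1.0532 + 1.7946 + 1.1762 + 1.1796 + 1.6870 + 1.2196 + 1.3311 + 1.3967 + 1.5254) / 12 = 16.91380 / 12 = 1.40948
Sum of squared deviations: (+0.17392)² + (+0.24082)² + (−0.09278)² + (−0.35628)² + (+0.38512)² + (−0.23328)² + (−0.22988)² + (+0.27752)² + (−0.18988)² + (−0.07838)² + (−0.01278)² + (+0.11592)² = 0.61218
Variance = 0.61218 / 11 = 0.05565
SE* = √0.05565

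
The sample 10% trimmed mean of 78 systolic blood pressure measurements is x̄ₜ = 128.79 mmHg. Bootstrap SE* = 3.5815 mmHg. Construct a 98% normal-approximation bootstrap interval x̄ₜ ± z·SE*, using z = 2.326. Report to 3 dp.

Margin = 2.326 × 3.5815 = 8.3306
Interval: 128.79 ± 8.3306

(120.459, 137.121)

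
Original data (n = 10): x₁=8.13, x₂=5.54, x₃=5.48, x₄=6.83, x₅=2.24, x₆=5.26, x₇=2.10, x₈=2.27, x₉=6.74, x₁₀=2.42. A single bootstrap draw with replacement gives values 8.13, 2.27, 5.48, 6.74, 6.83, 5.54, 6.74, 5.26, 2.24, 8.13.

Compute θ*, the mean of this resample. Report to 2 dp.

θ* = 5.74

Mean = (8.13 + 2.27 + 5.48 + 6.74 + 6.83 + 5.54 + 6.74 + 5.26 + 2.24 + 8.13) / 10 = 57.360 / 10 = 5.74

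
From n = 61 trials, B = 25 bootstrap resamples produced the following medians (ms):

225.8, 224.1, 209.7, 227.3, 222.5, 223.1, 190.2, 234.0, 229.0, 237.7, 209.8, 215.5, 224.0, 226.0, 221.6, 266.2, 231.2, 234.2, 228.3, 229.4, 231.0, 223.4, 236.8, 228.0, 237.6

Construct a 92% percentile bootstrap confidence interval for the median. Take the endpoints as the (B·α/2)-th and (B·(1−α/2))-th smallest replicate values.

(190.2, 237.7)

Sorted replicates: 190.2, 209.7, 209.8, 215.5, 221.6, 222.5, 223.1, 223.4, 224.0, 224.1, 225.8, 226.0, 227.3, 228.0, 228.3, 229.0, 229.4, 231.0, 231.2, 234.0, 234.2, 236.8, 237.6, 237.7, 266.2
α = 0.08; lower rank = 25 × 0.040 = 1; upper rank = 25 × 0.960 = 24.
The 1st smallest replicate is 190.2; the 24th is 237.7.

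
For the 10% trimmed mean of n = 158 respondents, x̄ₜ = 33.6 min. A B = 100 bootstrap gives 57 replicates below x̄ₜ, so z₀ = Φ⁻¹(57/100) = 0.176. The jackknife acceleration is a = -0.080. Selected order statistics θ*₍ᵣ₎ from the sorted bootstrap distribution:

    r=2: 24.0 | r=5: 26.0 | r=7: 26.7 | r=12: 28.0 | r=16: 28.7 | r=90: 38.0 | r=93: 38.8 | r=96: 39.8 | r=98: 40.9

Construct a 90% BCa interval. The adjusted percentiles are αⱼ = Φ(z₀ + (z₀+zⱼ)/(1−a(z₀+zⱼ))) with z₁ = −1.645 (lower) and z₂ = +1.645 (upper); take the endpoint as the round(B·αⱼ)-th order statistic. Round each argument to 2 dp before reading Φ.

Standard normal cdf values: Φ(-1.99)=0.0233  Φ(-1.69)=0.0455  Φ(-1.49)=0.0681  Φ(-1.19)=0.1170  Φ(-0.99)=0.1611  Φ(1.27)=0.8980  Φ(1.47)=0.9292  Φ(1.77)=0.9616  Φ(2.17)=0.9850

Lower: z₀ + z₁ = 0.176 + (-1.645) = -1.469; 1 − a(z₀+z₁) = 1 − (-0.080)(-1.469) = 0.8825; argument = 0.176 + (-1.469)/0.8825 = -1.4886 → -1.49.
α₁ = Φ(-1.49) = 0.0681; rank = round(100 × 0.0681) = 7; θ*₍7₎ = 26.7.
Upper: z₀ + z₂ = 1.821; 1 − a(z₀+z₂) = 1.1457; argument = 1.7654 → 1.77; α₂ = 0.9616; rank = 96; θ*₍96₎ = 39.8.

(26.7, 39.8)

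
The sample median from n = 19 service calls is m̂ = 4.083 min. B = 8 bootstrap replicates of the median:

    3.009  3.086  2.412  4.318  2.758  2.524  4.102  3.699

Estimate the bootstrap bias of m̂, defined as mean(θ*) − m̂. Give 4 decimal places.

mean(θ*) = (3.009 + 3.086 + 2.412 + 4.318 + 2.758 + 2.524 + 4.102 + 3.699) / 8 = 3.23850
bias = 3.23850 − 4.083

bias = −0.8445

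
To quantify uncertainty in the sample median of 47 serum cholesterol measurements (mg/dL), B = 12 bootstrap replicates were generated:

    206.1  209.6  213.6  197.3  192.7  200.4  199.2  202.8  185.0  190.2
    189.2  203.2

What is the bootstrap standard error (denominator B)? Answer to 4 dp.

SE* = 8.2761

Bootstrap SE is the standard deviation of the 12 replicate medians.
Mean of replicates: (206.1 + 209.6 + 213.6 + 197.3 + 192.7 + 200.4 + 199.2 + 202.8 + 185.0 + 190.2 + 189.2 + 203.2) / 12 = 2389.30000 / 12 = 199.10833
Sum of squared deviations: (+6.99167)² + (+10.49167)² + (+14.49167)² + (−1.80833)² + (−6.40833)² + (+1.29167)² + (+0.09167)² + (+3.69167)² + (−14.10833)² + (−8.90833)² + (−9.90833)² + (+4.09167)² = 821.92917
Variance = 821.92917 / 12 = 68.49410
SE* = √68.49410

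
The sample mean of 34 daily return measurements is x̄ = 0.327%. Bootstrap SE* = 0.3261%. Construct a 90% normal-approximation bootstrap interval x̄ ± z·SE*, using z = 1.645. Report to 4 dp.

(-0.2094, 0.8634)

Margin = 1.645 × 0.3261 = 0.53643
Interval: 0.327 ± 0.53643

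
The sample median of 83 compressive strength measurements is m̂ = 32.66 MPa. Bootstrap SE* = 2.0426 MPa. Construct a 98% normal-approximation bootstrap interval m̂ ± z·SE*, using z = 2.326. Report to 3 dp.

Margin = 2.326 × 2.0426 = 4.7511
Interval: 32.66 ± 4.7511

(27.909, 37.411)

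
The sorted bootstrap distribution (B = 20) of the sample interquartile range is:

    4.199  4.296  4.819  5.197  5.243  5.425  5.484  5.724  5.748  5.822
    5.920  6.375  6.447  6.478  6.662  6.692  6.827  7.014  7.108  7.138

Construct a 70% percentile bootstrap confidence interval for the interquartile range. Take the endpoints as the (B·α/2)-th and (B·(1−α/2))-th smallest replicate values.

α = 0.30; lower rank = 20 × 0.150 = 3; upper rank = 20 × 0.850 = 17.
The 3rd smallest replicate is 4.819; the 17th is 6.827.

(4.819, 6.827)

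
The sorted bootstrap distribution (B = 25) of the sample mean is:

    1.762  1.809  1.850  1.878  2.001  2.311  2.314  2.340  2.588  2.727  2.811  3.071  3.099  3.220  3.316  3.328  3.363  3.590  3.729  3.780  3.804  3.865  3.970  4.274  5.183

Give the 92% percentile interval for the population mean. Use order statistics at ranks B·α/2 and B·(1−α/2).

α = 0.08; lower rank = 25 × 0.040 = 1; upper rank = 25 × 0.960 = 24.
The 1st smallest replicate is 1.762; the 24th is 4.274.

(1.762, 4.274)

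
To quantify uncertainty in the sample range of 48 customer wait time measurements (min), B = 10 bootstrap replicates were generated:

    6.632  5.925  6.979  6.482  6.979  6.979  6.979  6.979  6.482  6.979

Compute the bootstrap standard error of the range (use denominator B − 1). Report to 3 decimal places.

SE* = 0.358

Bootstrap SE is the standard deviation of the 10 replicate ranges.
Mean of replicates: (6.632 + 5.925 + 6.979 + 6.482 + 6.979 + 6.979 + 6.979 + 6.979 + 6.482 + 6.979) / 10 = 67.3950 / 10 = 6.7395
Sum of squared deviations: (−0.1075)² + (−0.8145)² + (+0.2395)² + (−0.2575)² + (+0.2395)² + (+0.2395)² + (+0.2395)² + (+0.2395)² + (−0.2575)² + (+0.2395)² = 1.1517
Variance = 1.1517 / 9 = 0.1280
SE* = √0.1280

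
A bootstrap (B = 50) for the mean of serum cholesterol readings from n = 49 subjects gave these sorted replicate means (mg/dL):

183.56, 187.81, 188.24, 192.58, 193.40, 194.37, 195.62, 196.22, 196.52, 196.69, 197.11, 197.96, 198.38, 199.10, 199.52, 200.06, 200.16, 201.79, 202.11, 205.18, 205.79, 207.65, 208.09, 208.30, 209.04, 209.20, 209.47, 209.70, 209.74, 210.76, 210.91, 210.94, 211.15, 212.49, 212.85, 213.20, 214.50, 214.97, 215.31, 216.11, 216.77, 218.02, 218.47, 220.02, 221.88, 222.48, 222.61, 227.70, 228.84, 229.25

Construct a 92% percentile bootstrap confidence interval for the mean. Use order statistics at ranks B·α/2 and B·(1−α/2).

(187.81, 227.70)

α = 0.08; lower rank = 50 × 0.040 = 2; upper rank = 50 × 0.960 = 48.
The 2nd smallest replicate is 187.81; the 48th is 227.70.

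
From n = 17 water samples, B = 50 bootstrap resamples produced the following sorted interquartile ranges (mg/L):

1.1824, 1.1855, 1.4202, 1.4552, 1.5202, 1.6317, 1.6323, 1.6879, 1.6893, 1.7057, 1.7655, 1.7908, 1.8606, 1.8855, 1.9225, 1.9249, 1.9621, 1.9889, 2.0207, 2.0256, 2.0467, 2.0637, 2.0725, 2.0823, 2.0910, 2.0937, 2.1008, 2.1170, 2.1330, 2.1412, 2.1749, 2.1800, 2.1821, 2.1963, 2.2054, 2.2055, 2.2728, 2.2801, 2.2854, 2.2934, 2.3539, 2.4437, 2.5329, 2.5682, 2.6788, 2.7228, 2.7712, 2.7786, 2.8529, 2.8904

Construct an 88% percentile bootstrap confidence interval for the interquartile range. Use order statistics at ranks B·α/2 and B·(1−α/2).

(1.4202, 2.7712)

α = 0.12; lower rank = 50 × 0.060 = 3; upper rank = 50 × 0.940 = 47.
The 3rd smallest replicate is 1.4202; the 47th is 2.7712.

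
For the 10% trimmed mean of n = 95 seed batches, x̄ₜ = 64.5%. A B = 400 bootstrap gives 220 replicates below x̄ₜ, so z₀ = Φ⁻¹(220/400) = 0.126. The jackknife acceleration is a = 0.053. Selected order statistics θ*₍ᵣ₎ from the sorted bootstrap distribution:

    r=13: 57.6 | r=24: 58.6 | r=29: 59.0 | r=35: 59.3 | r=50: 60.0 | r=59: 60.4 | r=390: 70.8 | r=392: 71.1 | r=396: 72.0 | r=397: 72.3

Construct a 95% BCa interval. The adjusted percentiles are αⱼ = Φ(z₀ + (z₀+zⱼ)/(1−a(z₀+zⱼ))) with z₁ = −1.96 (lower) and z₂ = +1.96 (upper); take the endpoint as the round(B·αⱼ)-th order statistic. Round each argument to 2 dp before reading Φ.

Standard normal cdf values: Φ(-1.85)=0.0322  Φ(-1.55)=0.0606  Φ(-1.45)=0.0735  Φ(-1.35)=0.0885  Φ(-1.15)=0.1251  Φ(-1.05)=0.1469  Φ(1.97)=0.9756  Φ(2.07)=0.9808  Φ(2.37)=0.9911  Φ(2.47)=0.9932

(58.6, 72.3)

Lower: z₀ + z₁ = 0.126 + (-1.960) = -1.834; 1 − a(z₀+z₁) = 1 − (0.053)(-1.834) = 1.0972; argument = 0.126 + (-1.834)/1.0972 = -1.5455 → -1.55.
α₁ = Φ(-1.55) = 0.0606; rank = round(400 × 0.0606) = 24; θ*₍24₎ = 58.6.
Upper: z₀ + z₂ = 2.086; 1 − a(z₀+z₂) = 0.8894; argument = 2.4713 → 2.47; α₂ = 0.9932; rank = 397; θ*₍397₎ = 72.3.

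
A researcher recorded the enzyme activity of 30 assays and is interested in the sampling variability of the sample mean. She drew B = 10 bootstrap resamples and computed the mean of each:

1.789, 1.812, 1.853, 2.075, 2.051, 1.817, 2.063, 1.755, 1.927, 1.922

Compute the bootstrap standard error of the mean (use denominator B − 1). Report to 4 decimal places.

Bootstrap SE is the standard deviation of the 10 replicate means.
Mean of replicates: (1.789 + 1.812 + 1.853 + 2.075 + 2.051 + 1.817 + 2.063 + 1.755 + 1.927 + 1.922) / 10 = 19.06400 / 10 = 1.90640
Sum of squared deviations: (−0.11740)² + (−0.09440)² + (−0.05340)² + (+0.16860)² + (+0.14460)² + (−0.08940)² + (+0.15660)² + (−0.15140)² + (+0.02060)² + (+0.01560)² = 0.13099
Variance = 0.13099 / 9 = 0.01455
SE* = √0.01455

SE* = 0.1206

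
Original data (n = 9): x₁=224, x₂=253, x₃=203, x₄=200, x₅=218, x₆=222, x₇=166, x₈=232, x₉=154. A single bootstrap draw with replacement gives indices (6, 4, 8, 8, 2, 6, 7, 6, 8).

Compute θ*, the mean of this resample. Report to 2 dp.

θ* = 220.11

Resample values: 222, 200, 232, 232, 253, 222, 166, 222, 232.
Mean = (222 + 200 + 232 + 232 + 253 + 222 + 166 + 222 + 232) / 9 = 1981.0 / 9 = 220.11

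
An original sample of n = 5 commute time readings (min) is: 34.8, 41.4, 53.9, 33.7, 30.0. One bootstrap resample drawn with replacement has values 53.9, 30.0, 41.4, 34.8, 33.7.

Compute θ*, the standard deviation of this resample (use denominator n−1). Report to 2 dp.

θ* = 9.41

Mean = 38.7600; sum of squared deviations = 354.2120
s² = 354.2120 / 4 = 88.5530
s = √88.5530 = 9.41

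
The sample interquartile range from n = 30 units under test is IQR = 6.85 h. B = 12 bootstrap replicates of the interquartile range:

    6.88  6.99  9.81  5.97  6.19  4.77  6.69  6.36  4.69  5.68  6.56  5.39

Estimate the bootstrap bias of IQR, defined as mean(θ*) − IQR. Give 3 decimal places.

bias = −0.518

mean(θ*) = (6.88 + 6.99 + 9.81 + 5.97 + 6.19 + 4.77 + 6.69 + 6.36 + 4.69 + 5.68 + 6.56 + 5.39) / 12 = 6.3317
bias = 6.3317 − 6.85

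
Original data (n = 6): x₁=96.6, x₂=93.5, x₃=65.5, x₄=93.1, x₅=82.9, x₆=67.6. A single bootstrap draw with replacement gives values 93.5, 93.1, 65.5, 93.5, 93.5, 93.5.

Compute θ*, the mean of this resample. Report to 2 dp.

Mean = (93.5 + 93.1 + 65.5 + 93.5 + 93.5 + 93.5) / 6 = 532.60 / 6 = 88.77

θ* = 88.77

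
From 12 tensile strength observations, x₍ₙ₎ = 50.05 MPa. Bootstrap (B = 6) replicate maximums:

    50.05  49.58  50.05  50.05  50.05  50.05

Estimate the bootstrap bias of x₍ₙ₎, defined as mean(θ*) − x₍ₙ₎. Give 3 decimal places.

bias = −0.078

mean(θ*) = (50.05 + 49.58 + 50.05 + 50.05 + 50.05 + 50.05) / 6 = 49.9717
bias = 49.9717 − 50.05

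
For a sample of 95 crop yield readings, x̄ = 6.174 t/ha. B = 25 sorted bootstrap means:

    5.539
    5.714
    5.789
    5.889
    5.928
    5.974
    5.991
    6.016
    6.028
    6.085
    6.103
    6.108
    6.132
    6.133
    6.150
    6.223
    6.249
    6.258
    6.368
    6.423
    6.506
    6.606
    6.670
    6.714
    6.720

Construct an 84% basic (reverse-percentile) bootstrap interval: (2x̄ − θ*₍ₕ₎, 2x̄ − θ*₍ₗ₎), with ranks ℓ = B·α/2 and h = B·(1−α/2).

Percentile endpoints at ranks 2 and 23: θ*₍2₎ = 5.714, θ*₍23₎ = 6.670.
Basic interval reflects these around x̄:
  lower = 2 × 6.174 − 6.670 = 5.678
  upper = 2 × 6.174 − 5.714 = 6.634

(5.678, 6.634)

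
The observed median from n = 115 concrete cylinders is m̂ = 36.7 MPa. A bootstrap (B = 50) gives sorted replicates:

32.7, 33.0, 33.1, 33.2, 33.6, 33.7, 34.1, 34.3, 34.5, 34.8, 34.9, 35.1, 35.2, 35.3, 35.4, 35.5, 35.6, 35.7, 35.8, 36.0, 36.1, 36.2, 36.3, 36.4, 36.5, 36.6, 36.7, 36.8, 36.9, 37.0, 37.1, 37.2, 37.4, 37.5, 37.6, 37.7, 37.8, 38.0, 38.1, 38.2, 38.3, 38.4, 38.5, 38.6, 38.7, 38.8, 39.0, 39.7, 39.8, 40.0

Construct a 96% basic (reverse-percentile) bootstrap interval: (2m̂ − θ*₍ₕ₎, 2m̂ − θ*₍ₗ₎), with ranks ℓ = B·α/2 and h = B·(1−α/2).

Percentile endpoints at ranks 1 and 49: θ*₍1₎ = 32.7, θ*₍49₎ = 39.8.
Basic interval reflects these around m̂:
  lower = 2 × 36.7 − 39.8 = 33.6
  upper = 2 × 36.7 − 32.7 = 40.7

(33.6, 40.7)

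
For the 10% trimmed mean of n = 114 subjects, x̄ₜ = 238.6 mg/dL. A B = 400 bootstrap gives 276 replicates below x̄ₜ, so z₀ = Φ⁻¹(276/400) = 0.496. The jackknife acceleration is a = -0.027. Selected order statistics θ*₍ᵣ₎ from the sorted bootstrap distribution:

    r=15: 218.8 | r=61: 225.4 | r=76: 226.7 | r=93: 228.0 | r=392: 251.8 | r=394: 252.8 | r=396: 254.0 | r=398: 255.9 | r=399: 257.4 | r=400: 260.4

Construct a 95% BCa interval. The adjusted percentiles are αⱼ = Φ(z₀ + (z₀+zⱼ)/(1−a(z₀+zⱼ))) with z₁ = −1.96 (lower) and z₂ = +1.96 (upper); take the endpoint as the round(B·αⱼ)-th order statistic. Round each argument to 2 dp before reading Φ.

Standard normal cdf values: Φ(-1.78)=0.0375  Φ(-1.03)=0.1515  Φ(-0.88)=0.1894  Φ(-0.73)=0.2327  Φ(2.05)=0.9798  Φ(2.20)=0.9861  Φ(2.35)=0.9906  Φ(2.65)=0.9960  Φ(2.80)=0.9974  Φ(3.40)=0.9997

Lower: z₀ + z₁ = 0.496 + (-1.960) = -1.464; 1 − a(z₀+z₁) = 1 − (-0.027)(-1.464) = 0.9605; argument = 0.496 + (-1.464)/0.9605 = -1.0283 → -1.03.
α₁ = Φ(-1.03) = 0.1515; rank = round(400 × 0.1515) = 61; θ*₍61₎ = 225.4.
Upper: z₀ + z₂ = 2.456; 1 − a(z₀+z₂) = 1.0663; argument = 2.7993 → 2.80; α₂ = 0.9974; rank = 399; θ*₍399₎ = 257.4.

(225.4, 257.4)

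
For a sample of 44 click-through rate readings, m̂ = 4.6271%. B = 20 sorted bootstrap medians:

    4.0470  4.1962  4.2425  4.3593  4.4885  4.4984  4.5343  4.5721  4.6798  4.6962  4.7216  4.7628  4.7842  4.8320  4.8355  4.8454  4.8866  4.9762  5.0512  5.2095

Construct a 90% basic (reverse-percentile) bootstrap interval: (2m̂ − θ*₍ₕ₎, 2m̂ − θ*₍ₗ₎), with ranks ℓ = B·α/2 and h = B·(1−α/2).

(4.2030, 5.2072)

Percentile endpoints at ranks 1 and 19: θ*₍1₎ = 4.0470, θ*₍19₎ = 5.0512.
Basic interval reflects these around m̂:
  lower = 2 × 4.6271 − 5.0512 = 4.2030
  upper = 2 × 4.6271 − 4.0470 = 5.2072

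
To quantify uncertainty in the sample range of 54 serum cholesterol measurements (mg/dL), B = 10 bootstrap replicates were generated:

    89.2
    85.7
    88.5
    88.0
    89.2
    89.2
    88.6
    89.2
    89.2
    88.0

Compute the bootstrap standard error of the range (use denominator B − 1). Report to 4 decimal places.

Bootstrap SE is the standard deviation of the 10 replicate ranges.
Mean of replicates: (89.2 + 85.7 + 88.5 + 88.0 + 89.2 + 89.2 + 88.6 + 89.2 + 89.2 + 88.0) / 10 = 884.80000 / 10 = 88.48000
Sum of squared deviations: (+0.72000)² + (−2.78000)² + (+0.02000)² + (−0.48000)² + (+0.72000)² + (+0.72000)² + (+0.12000)² + (+0.72000)² + (+0.72000)² + (−0.48000)² = 10.79600
Variance = 10.79600 / 9 = 1.19956
SE* = √1.19956

SE* = 1.0952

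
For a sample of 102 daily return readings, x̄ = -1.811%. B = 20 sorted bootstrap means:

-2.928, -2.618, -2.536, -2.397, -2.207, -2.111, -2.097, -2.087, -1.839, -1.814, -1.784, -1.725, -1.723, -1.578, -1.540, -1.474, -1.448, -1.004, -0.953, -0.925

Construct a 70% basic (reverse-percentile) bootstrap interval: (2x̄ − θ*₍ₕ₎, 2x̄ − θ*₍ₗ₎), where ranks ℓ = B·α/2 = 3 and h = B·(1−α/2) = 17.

(-2.174, -1.086)

Percentile endpoints at ranks 3 and 17: θ*₍3₎ = -2.536, θ*₍17₎ = -1.448.
Basic interval reflects these around x̄:
  lower = 2 × -1.811 − -1.448 = -2.174
  upper = 2 × -1.811 − -2.536 = -1.086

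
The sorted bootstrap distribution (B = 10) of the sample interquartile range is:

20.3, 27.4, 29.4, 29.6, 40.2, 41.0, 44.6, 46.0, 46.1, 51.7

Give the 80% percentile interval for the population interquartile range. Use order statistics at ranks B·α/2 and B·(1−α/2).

(20.3, 46.1)

α = 0.20; lower rank = 10 × 0.100 = 1; upper rank = 10 × 0.900 = 9.
The 1st smallest replicate is 20.3; the 9th is 46.1.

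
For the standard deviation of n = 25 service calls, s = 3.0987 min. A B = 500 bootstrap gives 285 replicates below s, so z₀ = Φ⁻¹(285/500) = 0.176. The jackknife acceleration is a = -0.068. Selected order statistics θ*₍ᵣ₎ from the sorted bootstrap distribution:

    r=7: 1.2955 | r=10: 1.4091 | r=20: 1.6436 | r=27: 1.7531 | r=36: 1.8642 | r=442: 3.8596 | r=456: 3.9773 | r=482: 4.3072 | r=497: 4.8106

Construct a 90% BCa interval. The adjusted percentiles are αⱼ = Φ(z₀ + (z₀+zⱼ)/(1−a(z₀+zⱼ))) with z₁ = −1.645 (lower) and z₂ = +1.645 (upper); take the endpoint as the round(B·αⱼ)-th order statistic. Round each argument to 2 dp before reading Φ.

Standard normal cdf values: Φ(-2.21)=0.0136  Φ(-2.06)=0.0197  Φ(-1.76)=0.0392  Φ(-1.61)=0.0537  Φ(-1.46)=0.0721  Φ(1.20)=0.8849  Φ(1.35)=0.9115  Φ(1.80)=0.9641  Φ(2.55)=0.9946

Lower: z₀ + z₁ = 0.176 + (-1.645) = -1.469; 1 − a(z₀+z₁) = 1 − (-0.068)(-1.469) = 0.9001; argument = 0.176 + (-1.469)/0.9001 = -1.4560 → -1.46.
α₁ = Φ(-1.46) = 0.0721; rank = round(500 × 0.0721) = 36; θ*₍36₎ = 1.8642.
Upper: z₀ + z₂ = 1.821; 1 − a(z₀+z₂) = 1.1238; argument = 1.7964 → 1.80; α₂ = 0.9641; rank = 482; θ*₍482₎ = 4.3072.

(1.8642, 4.3072)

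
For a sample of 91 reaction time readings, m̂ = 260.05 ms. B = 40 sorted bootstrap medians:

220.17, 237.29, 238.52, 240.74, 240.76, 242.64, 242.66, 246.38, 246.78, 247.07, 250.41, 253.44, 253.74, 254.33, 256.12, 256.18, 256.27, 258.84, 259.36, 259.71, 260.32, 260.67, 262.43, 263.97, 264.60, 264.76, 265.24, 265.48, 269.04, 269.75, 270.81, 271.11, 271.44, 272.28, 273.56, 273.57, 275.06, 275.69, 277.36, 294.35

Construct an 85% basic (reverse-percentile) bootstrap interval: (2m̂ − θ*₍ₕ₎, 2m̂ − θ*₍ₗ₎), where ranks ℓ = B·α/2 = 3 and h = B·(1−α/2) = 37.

(245.04, 281.58)

Percentile endpoints at ranks 3 and 37: θ*₍3₎ = 238.52, θ*₍37₎ = 275.06.
Basic interval reflects these around m̂:
  lower = 2 × 260.05 − 275.06 = 245.04
  upper = 2 × 260.05 − 238.52 = 281.58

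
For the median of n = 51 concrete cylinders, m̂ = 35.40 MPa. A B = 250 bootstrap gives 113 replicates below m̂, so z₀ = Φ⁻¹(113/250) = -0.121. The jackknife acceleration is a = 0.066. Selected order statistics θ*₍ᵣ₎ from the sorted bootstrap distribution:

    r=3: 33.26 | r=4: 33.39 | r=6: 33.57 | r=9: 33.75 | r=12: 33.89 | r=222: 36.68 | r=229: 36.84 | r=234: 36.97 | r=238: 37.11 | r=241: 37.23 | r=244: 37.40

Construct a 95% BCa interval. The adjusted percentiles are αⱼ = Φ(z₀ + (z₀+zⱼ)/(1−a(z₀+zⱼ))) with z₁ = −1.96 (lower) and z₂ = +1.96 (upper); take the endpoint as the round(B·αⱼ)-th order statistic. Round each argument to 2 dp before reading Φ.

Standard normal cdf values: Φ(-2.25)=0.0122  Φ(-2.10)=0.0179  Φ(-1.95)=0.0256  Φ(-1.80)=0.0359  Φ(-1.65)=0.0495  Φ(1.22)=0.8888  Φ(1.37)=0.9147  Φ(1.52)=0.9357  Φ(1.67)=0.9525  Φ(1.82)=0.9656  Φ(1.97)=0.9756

(33.57, 37.40)

Lower: z₀ + z₁ = -0.121 + (-1.960) = -2.081; 1 − a(z₀+z₁) = 1 − (0.066)(-2.081) = 1.1373; argument = -0.121 + (-2.081)/1.1373 = -1.9507 → -1.95.
α₁ = Φ(-1.95) = 0.0256; rank = round(250 × 0.0256) = 6; θ*₍6₎ = 33.57.
Upper: z₀ + z₂ = 1.839; 1 − a(z₀+z₂) = 0.8786; argument = 1.9720 → 1.97; α₂ = 0.9756; rank = 244; θ*₍244₎ = 37.40.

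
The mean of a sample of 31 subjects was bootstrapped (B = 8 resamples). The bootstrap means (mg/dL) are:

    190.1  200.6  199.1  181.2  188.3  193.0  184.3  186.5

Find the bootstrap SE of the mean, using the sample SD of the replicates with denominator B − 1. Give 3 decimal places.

Bootstrap SE is the standard deviation of the 8 replicate means.
Mean of replicates: (190.1 + 200.6 + 199.1 + 181.2 + 188.3 + 193.0 + 184.3 + 186.5) / 8 = 1523.1000 / 8 = 190.3875
Sum of squared deviations: (−0.2875)² + (+10.2125)² + (+8.7125)² + (−9.1875)² + (−2.0875)² + (+2.6125)² + (−6.0875)² + (−3.8875)² = 328.0487
Variance = 328.0487 / 7 = 46.8641
SE* = √46.8641

SE* = 6.846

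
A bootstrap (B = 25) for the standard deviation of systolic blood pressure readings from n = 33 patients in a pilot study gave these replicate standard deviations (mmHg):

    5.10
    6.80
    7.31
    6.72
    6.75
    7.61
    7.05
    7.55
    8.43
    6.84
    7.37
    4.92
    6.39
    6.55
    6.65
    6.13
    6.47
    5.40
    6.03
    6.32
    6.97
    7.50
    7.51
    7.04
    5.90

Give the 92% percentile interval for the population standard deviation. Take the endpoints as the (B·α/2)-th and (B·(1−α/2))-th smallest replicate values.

Sorted replicates: 4.92, 5.10, 5.40, 5.90, 6.03, 6.13, 6.32, 6.39, 6.47, 6.55, 6.65, 6.72, 6.75, 6.80, 6.84, 6.97, 7.04, 7.05, 7.31, 7.37, 7.50, 7.51, 7.55, 7.61, 8.43
α = 0.08; lower rank = 25 × 0.040 = 1; upper rank = 25 × 0.960 = 24.
The 1st smallest replicate is 4.92; the 24th is 7.61.

(4.92, 7.61)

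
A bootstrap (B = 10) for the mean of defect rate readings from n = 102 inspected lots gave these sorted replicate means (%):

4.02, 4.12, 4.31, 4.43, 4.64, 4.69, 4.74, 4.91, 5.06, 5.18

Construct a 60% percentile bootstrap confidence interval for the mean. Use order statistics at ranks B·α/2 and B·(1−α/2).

(4.12, 4.91)

α = 0.40; lower rank = 10 × 0.200 = 2; upper rank = 10 × 0.800 = 8.
The 2nd smallest replicate is 4.12; the 8th is 4.91.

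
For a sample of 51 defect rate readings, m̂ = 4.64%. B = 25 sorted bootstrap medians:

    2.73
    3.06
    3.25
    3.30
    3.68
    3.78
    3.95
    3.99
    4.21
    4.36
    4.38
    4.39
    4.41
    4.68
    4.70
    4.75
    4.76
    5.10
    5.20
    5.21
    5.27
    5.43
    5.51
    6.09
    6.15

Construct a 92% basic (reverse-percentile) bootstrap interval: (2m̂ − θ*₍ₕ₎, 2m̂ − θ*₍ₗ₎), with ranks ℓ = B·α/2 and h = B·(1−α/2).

(3.19, 6.55)

Percentile endpoints at ranks 1 and 24: θ*₍1₎ = 2.73, θ*₍24₎ = 6.09.
Basic interval reflects these around m̂:
  lower = 2 × 4.64 − 6.09 = 3.19
  upper = 2 × 4.64 − 2.73 = 6.55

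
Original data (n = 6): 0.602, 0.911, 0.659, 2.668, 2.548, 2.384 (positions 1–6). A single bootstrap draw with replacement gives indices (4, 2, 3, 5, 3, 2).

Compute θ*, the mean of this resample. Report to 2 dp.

θ* = 1.39

Resample values: 2.668, 0.911, 0.659, 2.548, 0.659, 0.911.
Mean = (2.668 + 0.911 + 0.659 + 2.548 + 0.659 + 0.911) / 6 = 8.3560 / 6 = 1.39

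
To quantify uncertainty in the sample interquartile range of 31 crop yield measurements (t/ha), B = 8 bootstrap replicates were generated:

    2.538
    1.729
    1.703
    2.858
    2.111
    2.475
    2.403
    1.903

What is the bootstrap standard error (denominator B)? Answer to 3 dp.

Bootstrap SE is the standard deviation of the 8 replicate interquartile ranges.
Mean of replicates: (2.538 + 1.729 + 1.703 + 2.858 + 2.111 + 2.475 + 2.403 + 1.903) / 8 = 17.7200 / 8 = 2.2150
Sum of squared deviations: (+0.3230)² + (−0.4860)² + (−0.5120)² + (+0.6430)² + (−0.1040)² + (+0.2600)² + (+0.1880)² + (−0.3120)² = 1.2272
Variance = 1.2272 / 8 = 0.1534
SE* = √0.1534

SE* = 0.392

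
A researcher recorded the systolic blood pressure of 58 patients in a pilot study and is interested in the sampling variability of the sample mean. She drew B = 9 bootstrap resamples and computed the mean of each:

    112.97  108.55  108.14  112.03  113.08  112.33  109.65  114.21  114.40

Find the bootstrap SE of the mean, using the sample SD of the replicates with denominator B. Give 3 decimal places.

SE* = 2.221

Bootstrap SE is the standard deviation of the 9 replicate means.
Mean of replicates: (112.97 + 108.55 + 108.14 + 112.03 + 113.08 + 112.33 + 109.65 + 114.21 + 114.40) / 9 = 1005.3600 / 9 = 111.7067
Sum of squared deviations: (+1.2633)² + (−3.1567)² + (−3.5667)² + (+0.3233)² + (+1.3733)² + (+0.6233)² + (−2.0567)² + (+2.5033)² + (+2.6933)² = 44.4114
Variance = 44.4114 / 9 = 4.9346
SE* = √4.9346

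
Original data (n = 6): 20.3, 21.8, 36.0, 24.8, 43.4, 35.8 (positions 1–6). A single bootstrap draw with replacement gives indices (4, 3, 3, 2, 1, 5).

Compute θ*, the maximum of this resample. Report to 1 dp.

θ* = 43.4

Resample values: 24.8, 36.0, 36.0, 21.8, 20.3, 43.4.
Maximum = 43.4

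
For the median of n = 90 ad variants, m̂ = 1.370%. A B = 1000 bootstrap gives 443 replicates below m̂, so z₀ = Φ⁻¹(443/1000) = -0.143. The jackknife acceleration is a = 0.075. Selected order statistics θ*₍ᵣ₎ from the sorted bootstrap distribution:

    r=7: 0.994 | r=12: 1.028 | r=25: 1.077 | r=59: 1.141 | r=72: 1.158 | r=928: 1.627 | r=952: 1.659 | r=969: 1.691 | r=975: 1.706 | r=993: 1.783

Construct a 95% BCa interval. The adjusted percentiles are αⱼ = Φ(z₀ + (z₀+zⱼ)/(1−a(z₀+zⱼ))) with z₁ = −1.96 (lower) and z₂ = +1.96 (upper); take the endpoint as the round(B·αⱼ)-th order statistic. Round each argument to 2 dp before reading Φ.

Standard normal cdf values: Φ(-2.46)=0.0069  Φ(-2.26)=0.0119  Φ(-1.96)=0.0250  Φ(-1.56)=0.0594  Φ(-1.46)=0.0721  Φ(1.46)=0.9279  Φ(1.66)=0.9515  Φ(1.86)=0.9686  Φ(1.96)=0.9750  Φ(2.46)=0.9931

Lower: z₀ + z₁ = -0.143 + (-1.960) = -2.103; 1 − a(z₀+z₁) = 1 − (0.075)(-2.103) = 1.1577; argument = -0.143 + (-2.103)/1.1577 = -1.9595 → -1.96.
α₁ = Φ(-1.96) = 0.0250; rank = round(1000 × 0.0250) = 25; θ*₍25₎ = 1.077.
Upper: z₀ + z₂ = 1.817; 1 − a(z₀+z₂) = 0.8637; argument = 1.9607 → 1.96; α₂ = 0.9750; rank = 975; θ*₍975₎ = 1.706.

(1.077, 1.706)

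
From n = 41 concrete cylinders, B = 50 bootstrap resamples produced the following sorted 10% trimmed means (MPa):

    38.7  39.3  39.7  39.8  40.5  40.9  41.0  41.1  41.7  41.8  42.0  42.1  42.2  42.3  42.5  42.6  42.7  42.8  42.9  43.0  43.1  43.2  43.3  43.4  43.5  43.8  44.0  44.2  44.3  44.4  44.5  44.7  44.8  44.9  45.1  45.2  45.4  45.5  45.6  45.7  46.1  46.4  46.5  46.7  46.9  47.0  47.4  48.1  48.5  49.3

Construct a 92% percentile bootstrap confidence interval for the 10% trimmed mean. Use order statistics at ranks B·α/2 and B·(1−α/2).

(39.3, 48.1)

α = 0.08; lower rank = 50 × 0.040 = 2; upper rank = 50 × 0.960 = 48.
The 2nd smallest replicate is 39.3; the 48th is 48.1.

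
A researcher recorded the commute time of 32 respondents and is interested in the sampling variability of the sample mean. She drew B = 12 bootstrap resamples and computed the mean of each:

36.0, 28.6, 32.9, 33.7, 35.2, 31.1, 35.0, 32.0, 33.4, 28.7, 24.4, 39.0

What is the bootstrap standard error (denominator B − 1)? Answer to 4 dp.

Bootstrap SE is the standard deviation of the 12 replicate means.
Mean of replicates: (36.0 + 28.6 + 32.9 + 33.7 + 35.2 + 31.1 + 35.0 + 32.0 + 33.4 + 28.7 + 24.4 + 39.0) / 12 = 390.00000 / 12 = 32.50000
Sum of squared deviations: (+3.50000)² + (−3.90000)² + (+0.40000)² + (+1.20000)² + (+2.70000)² + (−1.40000)² + (+2.50000)² + (−0.50000)² + (+0.90000)² + (−3.80000)² + (−8.10000)² + (+6.50000)² = 167.92000
Variance = 167.92000 / 11 = 15.26545
SE* = √15.26545

SE* = 3.9071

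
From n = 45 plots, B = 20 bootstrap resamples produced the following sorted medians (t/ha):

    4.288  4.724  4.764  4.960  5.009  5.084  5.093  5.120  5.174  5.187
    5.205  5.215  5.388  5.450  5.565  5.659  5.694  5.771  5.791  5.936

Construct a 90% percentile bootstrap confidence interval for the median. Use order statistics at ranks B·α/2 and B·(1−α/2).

(4.288, 5.791)

α = 0.10; lower rank = 20 × 0.050 = 1; upper rank = 20 × 0.950 = 19.
The 1st smallest replicate is 4.288; the 19th is 5.791.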